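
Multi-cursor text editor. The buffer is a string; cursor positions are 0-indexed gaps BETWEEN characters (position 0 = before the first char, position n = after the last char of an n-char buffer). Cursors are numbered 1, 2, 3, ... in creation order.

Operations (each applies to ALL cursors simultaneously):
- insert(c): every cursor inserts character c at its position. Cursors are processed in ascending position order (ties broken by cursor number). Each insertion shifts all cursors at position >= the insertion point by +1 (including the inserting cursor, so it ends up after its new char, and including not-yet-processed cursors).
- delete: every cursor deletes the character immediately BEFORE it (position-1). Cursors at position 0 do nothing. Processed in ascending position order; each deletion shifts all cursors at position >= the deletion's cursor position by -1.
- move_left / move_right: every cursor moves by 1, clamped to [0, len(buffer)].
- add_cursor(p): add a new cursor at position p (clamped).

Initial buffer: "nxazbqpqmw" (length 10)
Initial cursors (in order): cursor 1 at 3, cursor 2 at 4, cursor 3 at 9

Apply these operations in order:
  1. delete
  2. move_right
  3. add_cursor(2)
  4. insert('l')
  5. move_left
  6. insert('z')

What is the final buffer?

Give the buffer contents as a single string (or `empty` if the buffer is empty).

Answer: nxzlblzzlqpqwzl

Derivation:
After op 1 (delete): buffer="nxbqpqw" (len 7), cursors c1@2 c2@2 c3@6, authorship .......
After op 2 (move_right): buffer="nxbqpqw" (len 7), cursors c1@3 c2@3 c3@7, authorship .......
After op 3 (add_cursor(2)): buffer="nxbqpqw" (len 7), cursors c4@2 c1@3 c2@3 c3@7, authorship .......
After op 4 (insert('l')): buffer="nxlbllqpqwl" (len 11), cursors c4@3 c1@6 c2@6 c3@11, authorship ..4.12....3
After op 5 (move_left): buffer="nxlbllqpqwl" (len 11), cursors c4@2 c1@5 c2@5 c3@10, authorship ..4.12....3
After op 6 (insert('z')): buffer="nxzlblzzlqpqwzl" (len 15), cursors c4@3 c1@8 c2@8 c3@14, authorship ..44.1122....33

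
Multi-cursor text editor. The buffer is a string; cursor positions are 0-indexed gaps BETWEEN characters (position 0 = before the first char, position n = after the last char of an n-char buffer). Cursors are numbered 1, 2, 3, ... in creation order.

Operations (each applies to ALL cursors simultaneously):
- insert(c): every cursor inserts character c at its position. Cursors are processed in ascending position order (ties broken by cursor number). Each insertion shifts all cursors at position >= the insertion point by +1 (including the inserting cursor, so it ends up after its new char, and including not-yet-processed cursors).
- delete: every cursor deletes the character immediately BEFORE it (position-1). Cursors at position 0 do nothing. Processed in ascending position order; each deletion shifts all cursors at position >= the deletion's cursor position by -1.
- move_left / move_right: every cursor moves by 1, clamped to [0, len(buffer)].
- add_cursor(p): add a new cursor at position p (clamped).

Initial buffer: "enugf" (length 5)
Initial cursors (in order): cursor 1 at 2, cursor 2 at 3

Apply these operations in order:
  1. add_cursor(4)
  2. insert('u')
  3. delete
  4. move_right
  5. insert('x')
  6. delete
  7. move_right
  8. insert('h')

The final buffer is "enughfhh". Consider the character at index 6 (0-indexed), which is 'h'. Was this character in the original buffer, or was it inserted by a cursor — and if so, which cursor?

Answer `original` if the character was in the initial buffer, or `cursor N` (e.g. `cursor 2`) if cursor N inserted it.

After op 1 (add_cursor(4)): buffer="enugf" (len 5), cursors c1@2 c2@3 c3@4, authorship .....
After op 2 (insert('u')): buffer="enuuuguf" (len 8), cursors c1@3 c2@5 c3@7, authorship ..1.2.3.
After op 3 (delete): buffer="enugf" (len 5), cursors c1@2 c2@3 c3@4, authorship .....
After op 4 (move_right): buffer="enugf" (len 5), cursors c1@3 c2@4 c3@5, authorship .....
After op 5 (insert('x')): buffer="enuxgxfx" (len 8), cursors c1@4 c2@6 c3@8, authorship ...1.2.3
After op 6 (delete): buffer="enugf" (len 5), cursors c1@3 c2@4 c3@5, authorship .....
After op 7 (move_right): buffer="enugf" (len 5), cursors c1@4 c2@5 c3@5, authorship .....
After op 8 (insert('h')): buffer="enughfhh" (len 8), cursors c1@5 c2@8 c3@8, authorship ....1.23
Authorship (.=original, N=cursor N): . . . . 1 . 2 3
Index 6: author = 2

Answer: cursor 2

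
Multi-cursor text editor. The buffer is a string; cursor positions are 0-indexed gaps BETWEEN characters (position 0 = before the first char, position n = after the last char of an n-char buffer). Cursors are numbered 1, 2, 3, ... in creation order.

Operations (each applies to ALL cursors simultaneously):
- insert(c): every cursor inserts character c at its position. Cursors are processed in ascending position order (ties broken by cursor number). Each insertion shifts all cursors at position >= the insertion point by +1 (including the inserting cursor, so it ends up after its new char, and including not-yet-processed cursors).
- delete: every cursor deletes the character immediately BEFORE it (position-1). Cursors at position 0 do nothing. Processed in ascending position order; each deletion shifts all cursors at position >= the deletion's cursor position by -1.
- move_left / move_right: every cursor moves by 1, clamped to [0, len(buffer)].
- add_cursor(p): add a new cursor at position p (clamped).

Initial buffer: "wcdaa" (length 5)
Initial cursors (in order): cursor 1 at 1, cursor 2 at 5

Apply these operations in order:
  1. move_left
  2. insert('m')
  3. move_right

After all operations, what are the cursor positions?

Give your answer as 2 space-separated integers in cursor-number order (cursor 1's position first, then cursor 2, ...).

After op 1 (move_left): buffer="wcdaa" (len 5), cursors c1@0 c2@4, authorship .....
After op 2 (insert('m')): buffer="mwcdama" (len 7), cursors c1@1 c2@6, authorship 1....2.
After op 3 (move_right): buffer="mwcdama" (len 7), cursors c1@2 c2@7, authorship 1....2.

Answer: 2 7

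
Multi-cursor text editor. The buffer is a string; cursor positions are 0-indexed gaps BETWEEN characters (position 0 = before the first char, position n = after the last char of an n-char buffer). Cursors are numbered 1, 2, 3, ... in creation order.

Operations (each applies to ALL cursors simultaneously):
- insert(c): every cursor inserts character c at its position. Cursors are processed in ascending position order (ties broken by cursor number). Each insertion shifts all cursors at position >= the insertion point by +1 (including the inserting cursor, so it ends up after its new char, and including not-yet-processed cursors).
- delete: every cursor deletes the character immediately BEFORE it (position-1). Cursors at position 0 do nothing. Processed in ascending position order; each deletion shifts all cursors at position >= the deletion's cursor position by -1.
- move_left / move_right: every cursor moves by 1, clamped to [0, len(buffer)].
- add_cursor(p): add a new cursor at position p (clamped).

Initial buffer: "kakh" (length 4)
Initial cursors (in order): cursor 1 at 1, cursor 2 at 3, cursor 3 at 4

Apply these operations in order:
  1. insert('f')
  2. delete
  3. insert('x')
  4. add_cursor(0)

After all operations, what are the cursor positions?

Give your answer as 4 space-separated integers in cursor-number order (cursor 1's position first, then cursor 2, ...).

After op 1 (insert('f')): buffer="kfakfhf" (len 7), cursors c1@2 c2@5 c3@7, authorship .1..2.3
After op 2 (delete): buffer="kakh" (len 4), cursors c1@1 c2@3 c3@4, authorship ....
After op 3 (insert('x')): buffer="kxakxhx" (len 7), cursors c1@2 c2@5 c3@7, authorship .1..2.3
After op 4 (add_cursor(0)): buffer="kxakxhx" (len 7), cursors c4@0 c1@2 c2@5 c3@7, authorship .1..2.3

Answer: 2 5 7 0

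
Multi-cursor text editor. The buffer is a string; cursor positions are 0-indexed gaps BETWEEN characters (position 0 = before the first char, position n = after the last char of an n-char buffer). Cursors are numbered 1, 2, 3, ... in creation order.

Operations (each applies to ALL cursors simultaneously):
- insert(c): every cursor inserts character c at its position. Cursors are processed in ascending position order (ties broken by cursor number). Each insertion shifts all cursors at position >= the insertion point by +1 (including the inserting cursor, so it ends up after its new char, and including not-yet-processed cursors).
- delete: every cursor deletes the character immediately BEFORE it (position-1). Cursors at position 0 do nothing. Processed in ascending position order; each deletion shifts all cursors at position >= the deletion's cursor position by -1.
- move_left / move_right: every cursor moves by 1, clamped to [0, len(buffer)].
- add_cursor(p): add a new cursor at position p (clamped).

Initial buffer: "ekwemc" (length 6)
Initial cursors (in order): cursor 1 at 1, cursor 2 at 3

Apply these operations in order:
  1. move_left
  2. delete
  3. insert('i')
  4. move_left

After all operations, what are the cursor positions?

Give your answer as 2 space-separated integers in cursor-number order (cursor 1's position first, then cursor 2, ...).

Answer: 0 2

Derivation:
After op 1 (move_left): buffer="ekwemc" (len 6), cursors c1@0 c2@2, authorship ......
After op 2 (delete): buffer="ewemc" (len 5), cursors c1@0 c2@1, authorship .....
After op 3 (insert('i')): buffer="ieiwemc" (len 7), cursors c1@1 c2@3, authorship 1.2....
After op 4 (move_left): buffer="ieiwemc" (len 7), cursors c1@0 c2@2, authorship 1.2....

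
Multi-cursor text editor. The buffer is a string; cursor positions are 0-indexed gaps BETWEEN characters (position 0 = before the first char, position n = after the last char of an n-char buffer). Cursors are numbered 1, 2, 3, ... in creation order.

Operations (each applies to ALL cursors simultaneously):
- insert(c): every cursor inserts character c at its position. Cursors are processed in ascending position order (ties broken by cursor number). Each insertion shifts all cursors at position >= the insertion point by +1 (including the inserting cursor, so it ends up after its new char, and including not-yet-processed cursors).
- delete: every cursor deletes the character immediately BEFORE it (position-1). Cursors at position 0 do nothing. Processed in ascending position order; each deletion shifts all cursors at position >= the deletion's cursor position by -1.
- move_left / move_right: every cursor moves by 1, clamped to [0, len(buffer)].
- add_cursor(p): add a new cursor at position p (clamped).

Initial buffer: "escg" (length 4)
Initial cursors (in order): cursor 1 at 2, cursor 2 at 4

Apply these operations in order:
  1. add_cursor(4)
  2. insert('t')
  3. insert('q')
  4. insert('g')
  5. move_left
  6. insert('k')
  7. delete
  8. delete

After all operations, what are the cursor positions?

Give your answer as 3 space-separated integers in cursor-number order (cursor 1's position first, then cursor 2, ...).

Answer: 3 9 9

Derivation:
After op 1 (add_cursor(4)): buffer="escg" (len 4), cursors c1@2 c2@4 c3@4, authorship ....
After op 2 (insert('t')): buffer="estcgtt" (len 7), cursors c1@3 c2@7 c3@7, authorship ..1..23
After op 3 (insert('q')): buffer="estqcgttqq" (len 10), cursors c1@4 c2@10 c3@10, authorship ..11..2323
After op 4 (insert('g')): buffer="estqgcgttqqgg" (len 13), cursors c1@5 c2@13 c3@13, authorship ..111..232323
After op 5 (move_left): buffer="estqgcgttqqgg" (len 13), cursors c1@4 c2@12 c3@12, authorship ..111..232323
After op 6 (insert('k')): buffer="estqkgcgttqqgkkg" (len 16), cursors c1@5 c2@15 c3@15, authorship ..1111..23232233
After op 7 (delete): buffer="estqgcgttqqgg" (len 13), cursors c1@4 c2@12 c3@12, authorship ..111..232323
After op 8 (delete): buffer="estgcgttqg" (len 10), cursors c1@3 c2@9 c3@9, authorship ..11..2323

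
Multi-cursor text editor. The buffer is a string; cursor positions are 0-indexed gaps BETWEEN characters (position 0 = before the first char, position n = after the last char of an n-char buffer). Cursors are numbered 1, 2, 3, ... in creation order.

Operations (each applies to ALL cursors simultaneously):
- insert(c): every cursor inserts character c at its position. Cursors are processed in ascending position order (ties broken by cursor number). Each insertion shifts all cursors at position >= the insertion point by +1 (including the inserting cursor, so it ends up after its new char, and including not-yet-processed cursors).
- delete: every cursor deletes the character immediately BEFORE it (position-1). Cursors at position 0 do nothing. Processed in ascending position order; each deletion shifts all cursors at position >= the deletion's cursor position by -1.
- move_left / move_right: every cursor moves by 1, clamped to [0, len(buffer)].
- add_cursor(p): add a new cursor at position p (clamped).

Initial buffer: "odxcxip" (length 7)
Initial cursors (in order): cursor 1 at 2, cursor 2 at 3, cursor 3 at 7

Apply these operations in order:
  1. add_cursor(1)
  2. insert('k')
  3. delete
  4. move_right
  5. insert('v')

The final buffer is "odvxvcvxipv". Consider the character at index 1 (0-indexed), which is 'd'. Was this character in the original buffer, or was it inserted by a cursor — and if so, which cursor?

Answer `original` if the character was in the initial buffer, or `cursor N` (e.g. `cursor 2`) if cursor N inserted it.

After op 1 (add_cursor(1)): buffer="odxcxip" (len 7), cursors c4@1 c1@2 c2@3 c3@7, authorship .......
After op 2 (insert('k')): buffer="okdkxkcxipk" (len 11), cursors c4@2 c1@4 c2@6 c3@11, authorship .4.1.2....3
After op 3 (delete): buffer="odxcxip" (len 7), cursors c4@1 c1@2 c2@3 c3@7, authorship .......
After op 4 (move_right): buffer="odxcxip" (len 7), cursors c4@2 c1@3 c2@4 c3@7, authorship .......
After op 5 (insert('v')): buffer="odvxvcvxipv" (len 11), cursors c4@3 c1@5 c2@7 c3@11, authorship ..4.1.2...3
Authorship (.=original, N=cursor N): . . 4 . 1 . 2 . . . 3
Index 1: author = original

Answer: original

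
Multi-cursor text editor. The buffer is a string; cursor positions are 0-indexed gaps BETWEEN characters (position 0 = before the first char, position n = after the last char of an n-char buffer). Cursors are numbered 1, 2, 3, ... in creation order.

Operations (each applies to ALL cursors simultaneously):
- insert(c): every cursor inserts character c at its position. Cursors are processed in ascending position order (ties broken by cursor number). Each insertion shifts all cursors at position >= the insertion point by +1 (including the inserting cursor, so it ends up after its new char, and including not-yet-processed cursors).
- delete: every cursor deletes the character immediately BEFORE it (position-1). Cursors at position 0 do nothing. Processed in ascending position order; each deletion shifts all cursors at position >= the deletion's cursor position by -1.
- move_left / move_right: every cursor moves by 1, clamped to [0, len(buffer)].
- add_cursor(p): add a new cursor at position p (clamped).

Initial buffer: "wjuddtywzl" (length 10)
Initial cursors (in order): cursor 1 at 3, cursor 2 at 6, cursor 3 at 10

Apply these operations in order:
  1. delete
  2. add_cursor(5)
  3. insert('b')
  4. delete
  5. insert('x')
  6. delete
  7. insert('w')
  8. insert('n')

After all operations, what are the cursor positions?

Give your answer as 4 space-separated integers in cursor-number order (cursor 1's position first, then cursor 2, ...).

Answer: 4 8 15 11

Derivation:
After op 1 (delete): buffer="wjddywz" (len 7), cursors c1@2 c2@4 c3@7, authorship .......
After op 2 (add_cursor(5)): buffer="wjddywz" (len 7), cursors c1@2 c2@4 c4@5 c3@7, authorship .......
After op 3 (insert('b')): buffer="wjbddbybwzb" (len 11), cursors c1@3 c2@6 c4@8 c3@11, authorship ..1..2.4..3
After op 4 (delete): buffer="wjddywz" (len 7), cursors c1@2 c2@4 c4@5 c3@7, authorship .......
After op 5 (insert('x')): buffer="wjxddxyxwzx" (len 11), cursors c1@3 c2@6 c4@8 c3@11, authorship ..1..2.4..3
After op 6 (delete): buffer="wjddywz" (len 7), cursors c1@2 c2@4 c4@5 c3@7, authorship .......
After op 7 (insert('w')): buffer="wjwddwywwzw" (len 11), cursors c1@3 c2@6 c4@8 c3@11, authorship ..1..2.4..3
After op 8 (insert('n')): buffer="wjwnddwnywnwzwn" (len 15), cursors c1@4 c2@8 c4@11 c3@15, authorship ..11..22.44..33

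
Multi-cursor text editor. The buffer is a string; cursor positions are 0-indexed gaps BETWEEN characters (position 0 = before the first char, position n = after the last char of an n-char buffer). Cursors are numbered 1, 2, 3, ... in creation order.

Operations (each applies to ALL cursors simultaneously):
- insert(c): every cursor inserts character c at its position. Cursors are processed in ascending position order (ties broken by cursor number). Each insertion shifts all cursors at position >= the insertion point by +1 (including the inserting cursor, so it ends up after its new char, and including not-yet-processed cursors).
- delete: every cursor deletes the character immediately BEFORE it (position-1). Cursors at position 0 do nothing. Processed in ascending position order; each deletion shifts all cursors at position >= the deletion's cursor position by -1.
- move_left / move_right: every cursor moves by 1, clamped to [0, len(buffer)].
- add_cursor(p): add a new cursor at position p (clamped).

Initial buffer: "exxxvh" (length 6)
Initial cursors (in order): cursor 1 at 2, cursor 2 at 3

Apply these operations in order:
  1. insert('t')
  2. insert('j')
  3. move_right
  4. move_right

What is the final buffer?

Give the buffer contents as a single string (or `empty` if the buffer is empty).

Answer: extjxtjxvh

Derivation:
After op 1 (insert('t')): buffer="extxtxvh" (len 8), cursors c1@3 c2@5, authorship ..1.2...
After op 2 (insert('j')): buffer="extjxtjxvh" (len 10), cursors c1@4 c2@7, authorship ..11.22...
After op 3 (move_right): buffer="extjxtjxvh" (len 10), cursors c1@5 c2@8, authorship ..11.22...
After op 4 (move_right): buffer="extjxtjxvh" (len 10), cursors c1@6 c2@9, authorship ..11.22...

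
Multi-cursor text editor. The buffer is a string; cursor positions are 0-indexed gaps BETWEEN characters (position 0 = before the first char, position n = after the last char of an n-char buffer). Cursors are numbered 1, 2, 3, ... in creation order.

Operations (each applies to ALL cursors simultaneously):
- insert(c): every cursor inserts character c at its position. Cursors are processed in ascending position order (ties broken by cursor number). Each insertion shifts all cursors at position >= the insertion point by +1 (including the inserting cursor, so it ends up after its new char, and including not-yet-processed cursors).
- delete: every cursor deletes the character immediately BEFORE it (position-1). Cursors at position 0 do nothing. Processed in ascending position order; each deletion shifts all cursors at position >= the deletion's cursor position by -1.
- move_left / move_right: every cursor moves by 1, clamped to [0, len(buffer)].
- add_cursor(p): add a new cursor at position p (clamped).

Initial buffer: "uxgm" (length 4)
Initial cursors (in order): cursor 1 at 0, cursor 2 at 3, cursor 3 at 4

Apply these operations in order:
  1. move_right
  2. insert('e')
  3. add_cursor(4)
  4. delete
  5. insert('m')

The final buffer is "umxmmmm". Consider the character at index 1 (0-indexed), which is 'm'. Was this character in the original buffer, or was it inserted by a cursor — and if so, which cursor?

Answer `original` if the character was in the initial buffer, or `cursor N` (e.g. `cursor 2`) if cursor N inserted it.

After op 1 (move_right): buffer="uxgm" (len 4), cursors c1@1 c2@4 c3@4, authorship ....
After op 2 (insert('e')): buffer="uexgmee" (len 7), cursors c1@2 c2@7 c3@7, authorship .1...23
After op 3 (add_cursor(4)): buffer="uexgmee" (len 7), cursors c1@2 c4@4 c2@7 c3@7, authorship .1...23
After op 4 (delete): buffer="uxm" (len 3), cursors c1@1 c4@2 c2@3 c3@3, authorship ...
After op 5 (insert('m')): buffer="umxmmmm" (len 7), cursors c1@2 c4@4 c2@7 c3@7, authorship .1.4.23
Authorship (.=original, N=cursor N): . 1 . 4 . 2 3
Index 1: author = 1

Answer: cursor 1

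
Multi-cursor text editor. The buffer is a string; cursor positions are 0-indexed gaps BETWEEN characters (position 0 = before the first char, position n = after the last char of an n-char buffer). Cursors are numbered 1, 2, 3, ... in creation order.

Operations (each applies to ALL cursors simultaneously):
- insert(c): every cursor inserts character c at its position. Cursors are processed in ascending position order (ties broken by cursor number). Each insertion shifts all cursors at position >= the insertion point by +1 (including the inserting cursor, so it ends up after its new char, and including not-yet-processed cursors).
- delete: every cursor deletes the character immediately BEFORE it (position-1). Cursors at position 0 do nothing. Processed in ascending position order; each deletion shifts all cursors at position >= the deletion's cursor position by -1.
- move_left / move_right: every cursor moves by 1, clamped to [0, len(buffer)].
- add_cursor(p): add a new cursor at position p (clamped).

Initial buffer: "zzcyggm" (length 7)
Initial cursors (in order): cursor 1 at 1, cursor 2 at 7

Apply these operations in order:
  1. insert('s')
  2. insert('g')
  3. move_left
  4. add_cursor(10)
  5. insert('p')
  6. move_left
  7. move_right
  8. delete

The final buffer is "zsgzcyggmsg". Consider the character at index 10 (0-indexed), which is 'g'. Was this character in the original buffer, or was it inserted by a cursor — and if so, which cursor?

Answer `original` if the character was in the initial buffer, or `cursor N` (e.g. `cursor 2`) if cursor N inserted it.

Answer: cursor 2

Derivation:
After op 1 (insert('s')): buffer="zszcyggms" (len 9), cursors c1@2 c2@9, authorship .1......2
After op 2 (insert('g')): buffer="zsgzcyggmsg" (len 11), cursors c1@3 c2@11, authorship .11......22
After op 3 (move_left): buffer="zsgzcyggmsg" (len 11), cursors c1@2 c2@10, authorship .11......22
After op 4 (add_cursor(10)): buffer="zsgzcyggmsg" (len 11), cursors c1@2 c2@10 c3@10, authorship .11......22
After op 5 (insert('p')): buffer="zspgzcyggmsppg" (len 14), cursors c1@3 c2@13 c3@13, authorship .111......2232
After op 6 (move_left): buffer="zspgzcyggmsppg" (len 14), cursors c1@2 c2@12 c3@12, authorship .111......2232
After op 7 (move_right): buffer="zspgzcyggmsppg" (len 14), cursors c1@3 c2@13 c3@13, authorship .111......2232
After op 8 (delete): buffer="zsgzcyggmsg" (len 11), cursors c1@2 c2@10 c3@10, authorship .11......22
Authorship (.=original, N=cursor N): . 1 1 . . . . . . 2 2
Index 10: author = 2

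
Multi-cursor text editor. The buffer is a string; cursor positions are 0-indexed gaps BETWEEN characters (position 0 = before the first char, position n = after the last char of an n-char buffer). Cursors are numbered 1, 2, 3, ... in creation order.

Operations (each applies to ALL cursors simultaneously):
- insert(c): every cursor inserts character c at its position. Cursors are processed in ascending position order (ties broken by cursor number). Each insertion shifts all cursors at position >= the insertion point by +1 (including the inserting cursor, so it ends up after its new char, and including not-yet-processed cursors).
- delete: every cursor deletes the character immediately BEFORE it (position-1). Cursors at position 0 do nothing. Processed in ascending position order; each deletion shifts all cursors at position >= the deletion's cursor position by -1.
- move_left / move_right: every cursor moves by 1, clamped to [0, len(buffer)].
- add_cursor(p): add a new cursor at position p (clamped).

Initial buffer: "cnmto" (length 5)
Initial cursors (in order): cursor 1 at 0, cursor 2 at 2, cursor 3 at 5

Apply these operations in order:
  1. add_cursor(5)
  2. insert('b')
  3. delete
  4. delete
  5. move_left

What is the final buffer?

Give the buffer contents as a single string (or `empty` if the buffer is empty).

Answer: cm

Derivation:
After op 1 (add_cursor(5)): buffer="cnmto" (len 5), cursors c1@0 c2@2 c3@5 c4@5, authorship .....
After op 2 (insert('b')): buffer="bcnbmtobb" (len 9), cursors c1@1 c2@4 c3@9 c4@9, authorship 1..2...34
After op 3 (delete): buffer="cnmto" (len 5), cursors c1@0 c2@2 c3@5 c4@5, authorship .....
After op 4 (delete): buffer="cm" (len 2), cursors c1@0 c2@1 c3@2 c4@2, authorship ..
After op 5 (move_left): buffer="cm" (len 2), cursors c1@0 c2@0 c3@1 c4@1, authorship ..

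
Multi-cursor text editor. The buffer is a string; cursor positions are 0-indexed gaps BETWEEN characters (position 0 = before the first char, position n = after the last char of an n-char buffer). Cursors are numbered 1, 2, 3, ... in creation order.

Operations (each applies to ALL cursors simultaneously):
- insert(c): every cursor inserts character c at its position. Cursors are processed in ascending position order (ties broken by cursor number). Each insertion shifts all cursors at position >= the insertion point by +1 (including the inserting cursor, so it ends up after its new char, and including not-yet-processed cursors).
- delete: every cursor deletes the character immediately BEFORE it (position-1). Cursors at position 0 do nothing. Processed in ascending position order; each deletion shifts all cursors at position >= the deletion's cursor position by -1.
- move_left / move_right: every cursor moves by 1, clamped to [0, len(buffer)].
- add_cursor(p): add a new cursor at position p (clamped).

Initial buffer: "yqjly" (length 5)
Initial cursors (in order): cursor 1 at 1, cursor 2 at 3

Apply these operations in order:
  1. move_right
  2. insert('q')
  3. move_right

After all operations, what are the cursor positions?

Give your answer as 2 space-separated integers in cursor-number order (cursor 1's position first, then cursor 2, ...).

After op 1 (move_right): buffer="yqjly" (len 5), cursors c1@2 c2@4, authorship .....
After op 2 (insert('q')): buffer="yqqjlqy" (len 7), cursors c1@3 c2@6, authorship ..1..2.
After op 3 (move_right): buffer="yqqjlqy" (len 7), cursors c1@4 c2@7, authorship ..1..2.

Answer: 4 7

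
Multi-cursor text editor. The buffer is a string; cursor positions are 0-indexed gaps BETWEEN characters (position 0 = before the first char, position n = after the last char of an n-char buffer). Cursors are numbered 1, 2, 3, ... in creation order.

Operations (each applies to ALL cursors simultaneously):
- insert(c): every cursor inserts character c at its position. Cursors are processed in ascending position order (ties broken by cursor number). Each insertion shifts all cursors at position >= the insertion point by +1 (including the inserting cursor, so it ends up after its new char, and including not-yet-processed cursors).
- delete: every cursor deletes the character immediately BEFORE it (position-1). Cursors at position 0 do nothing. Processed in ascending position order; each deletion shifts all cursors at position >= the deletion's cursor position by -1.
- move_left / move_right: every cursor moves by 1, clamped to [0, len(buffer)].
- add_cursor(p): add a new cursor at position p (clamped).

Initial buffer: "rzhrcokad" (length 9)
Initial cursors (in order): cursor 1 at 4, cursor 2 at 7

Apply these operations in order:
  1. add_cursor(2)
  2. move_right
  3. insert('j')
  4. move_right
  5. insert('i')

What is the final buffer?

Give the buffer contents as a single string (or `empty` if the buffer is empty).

After op 1 (add_cursor(2)): buffer="rzhrcokad" (len 9), cursors c3@2 c1@4 c2@7, authorship .........
After op 2 (move_right): buffer="rzhrcokad" (len 9), cursors c3@3 c1@5 c2@8, authorship .........
After op 3 (insert('j')): buffer="rzhjrcjokajd" (len 12), cursors c3@4 c1@7 c2@11, authorship ...3..1...2.
After op 4 (move_right): buffer="rzhjrcjokajd" (len 12), cursors c3@5 c1@8 c2@12, authorship ...3..1...2.
After op 5 (insert('i')): buffer="rzhjricjoikajdi" (len 15), cursors c3@6 c1@10 c2@15, authorship ...3.3.1.1..2.2

Answer: rzhjricjoikajdi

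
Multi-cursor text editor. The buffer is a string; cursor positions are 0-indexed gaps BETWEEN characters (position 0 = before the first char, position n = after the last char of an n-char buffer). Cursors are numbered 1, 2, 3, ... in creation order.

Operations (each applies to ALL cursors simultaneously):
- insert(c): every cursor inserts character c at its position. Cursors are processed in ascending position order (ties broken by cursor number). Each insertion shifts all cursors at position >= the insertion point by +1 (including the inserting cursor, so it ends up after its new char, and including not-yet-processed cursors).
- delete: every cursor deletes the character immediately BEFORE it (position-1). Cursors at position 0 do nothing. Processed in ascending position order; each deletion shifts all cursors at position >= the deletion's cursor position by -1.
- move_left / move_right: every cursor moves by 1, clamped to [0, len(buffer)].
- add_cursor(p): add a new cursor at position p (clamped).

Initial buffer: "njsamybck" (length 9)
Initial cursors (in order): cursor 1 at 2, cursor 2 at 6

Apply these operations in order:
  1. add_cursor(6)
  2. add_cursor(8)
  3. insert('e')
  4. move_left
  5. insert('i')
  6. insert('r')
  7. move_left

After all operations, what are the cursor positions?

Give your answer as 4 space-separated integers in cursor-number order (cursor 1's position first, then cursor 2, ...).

Answer: 3 13 13 18

Derivation:
After op 1 (add_cursor(6)): buffer="njsamybck" (len 9), cursors c1@2 c2@6 c3@6, authorship .........
After op 2 (add_cursor(8)): buffer="njsamybck" (len 9), cursors c1@2 c2@6 c3@6 c4@8, authorship .........
After op 3 (insert('e')): buffer="njesamyeebcek" (len 13), cursors c1@3 c2@9 c3@9 c4@12, authorship ..1....23..4.
After op 4 (move_left): buffer="njesamyeebcek" (len 13), cursors c1@2 c2@8 c3@8 c4@11, authorship ..1....23..4.
After op 5 (insert('i')): buffer="njiesamyeiiebciek" (len 17), cursors c1@3 c2@11 c3@11 c4@15, authorship ..11....2233..44.
After op 6 (insert('r')): buffer="njiresamyeiirrebcirek" (len 21), cursors c1@4 c2@14 c3@14 c4@19, authorship ..111....223233..444.
After op 7 (move_left): buffer="njiresamyeiirrebcirek" (len 21), cursors c1@3 c2@13 c3@13 c4@18, authorship ..111....223233..444.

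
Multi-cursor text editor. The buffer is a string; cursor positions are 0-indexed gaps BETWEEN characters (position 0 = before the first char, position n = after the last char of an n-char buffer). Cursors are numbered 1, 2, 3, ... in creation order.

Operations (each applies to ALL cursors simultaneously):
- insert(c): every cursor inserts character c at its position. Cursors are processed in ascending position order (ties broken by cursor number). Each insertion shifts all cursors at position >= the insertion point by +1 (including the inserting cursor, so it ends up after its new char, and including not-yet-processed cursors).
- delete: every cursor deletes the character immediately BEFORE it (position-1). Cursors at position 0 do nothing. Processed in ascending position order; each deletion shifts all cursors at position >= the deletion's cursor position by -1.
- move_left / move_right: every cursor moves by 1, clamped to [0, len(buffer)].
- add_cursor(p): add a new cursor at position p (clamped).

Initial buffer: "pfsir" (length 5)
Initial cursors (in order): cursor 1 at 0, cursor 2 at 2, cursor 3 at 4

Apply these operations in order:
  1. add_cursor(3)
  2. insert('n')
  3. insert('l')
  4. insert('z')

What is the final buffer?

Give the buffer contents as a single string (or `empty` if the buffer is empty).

Answer: nlzpfnlzsnlzinlzr

Derivation:
After op 1 (add_cursor(3)): buffer="pfsir" (len 5), cursors c1@0 c2@2 c4@3 c3@4, authorship .....
After op 2 (insert('n')): buffer="npfnsninr" (len 9), cursors c1@1 c2@4 c4@6 c3@8, authorship 1..2.4.3.
After op 3 (insert('l')): buffer="nlpfnlsnlinlr" (len 13), cursors c1@2 c2@6 c4@9 c3@12, authorship 11..22.44.33.
After op 4 (insert('z')): buffer="nlzpfnlzsnlzinlzr" (len 17), cursors c1@3 c2@8 c4@12 c3@16, authorship 111..222.444.333.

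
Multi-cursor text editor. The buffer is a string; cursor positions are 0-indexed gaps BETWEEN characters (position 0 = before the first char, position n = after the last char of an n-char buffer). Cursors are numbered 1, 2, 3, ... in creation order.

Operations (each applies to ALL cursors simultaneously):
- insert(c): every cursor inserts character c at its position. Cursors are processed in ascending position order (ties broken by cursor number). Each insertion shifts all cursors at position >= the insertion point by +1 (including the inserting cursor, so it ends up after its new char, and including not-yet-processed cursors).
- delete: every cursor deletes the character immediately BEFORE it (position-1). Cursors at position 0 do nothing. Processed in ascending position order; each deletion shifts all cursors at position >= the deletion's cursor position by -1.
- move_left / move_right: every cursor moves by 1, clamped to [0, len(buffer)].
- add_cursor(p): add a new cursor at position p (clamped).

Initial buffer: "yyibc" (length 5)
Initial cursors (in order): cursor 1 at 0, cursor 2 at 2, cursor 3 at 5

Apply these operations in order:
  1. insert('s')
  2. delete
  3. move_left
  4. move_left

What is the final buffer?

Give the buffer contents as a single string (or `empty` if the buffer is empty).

Answer: yyibc

Derivation:
After op 1 (insert('s')): buffer="syysibcs" (len 8), cursors c1@1 c2@4 c3@8, authorship 1..2...3
After op 2 (delete): buffer="yyibc" (len 5), cursors c1@0 c2@2 c3@5, authorship .....
After op 3 (move_left): buffer="yyibc" (len 5), cursors c1@0 c2@1 c3@4, authorship .....
After op 4 (move_left): buffer="yyibc" (len 5), cursors c1@0 c2@0 c3@3, authorship .....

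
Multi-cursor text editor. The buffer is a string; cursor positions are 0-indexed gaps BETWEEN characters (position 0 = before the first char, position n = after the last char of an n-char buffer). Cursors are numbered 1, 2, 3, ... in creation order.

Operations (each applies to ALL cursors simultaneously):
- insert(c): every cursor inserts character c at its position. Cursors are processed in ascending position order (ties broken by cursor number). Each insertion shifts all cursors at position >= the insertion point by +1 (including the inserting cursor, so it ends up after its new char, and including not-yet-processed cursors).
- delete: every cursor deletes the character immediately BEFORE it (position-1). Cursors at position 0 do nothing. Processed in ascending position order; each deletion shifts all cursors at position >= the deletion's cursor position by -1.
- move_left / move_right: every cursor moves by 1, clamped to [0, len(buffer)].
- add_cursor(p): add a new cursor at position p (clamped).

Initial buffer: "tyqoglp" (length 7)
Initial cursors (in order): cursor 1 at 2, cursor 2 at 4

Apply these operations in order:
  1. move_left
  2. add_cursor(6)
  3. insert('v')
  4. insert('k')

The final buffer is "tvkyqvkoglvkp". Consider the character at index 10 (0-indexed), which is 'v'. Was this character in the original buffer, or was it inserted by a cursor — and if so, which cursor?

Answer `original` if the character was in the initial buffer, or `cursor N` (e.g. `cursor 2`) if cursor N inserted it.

Answer: cursor 3

Derivation:
After op 1 (move_left): buffer="tyqoglp" (len 7), cursors c1@1 c2@3, authorship .......
After op 2 (add_cursor(6)): buffer="tyqoglp" (len 7), cursors c1@1 c2@3 c3@6, authorship .......
After op 3 (insert('v')): buffer="tvyqvoglvp" (len 10), cursors c1@2 c2@5 c3@9, authorship .1..2...3.
After op 4 (insert('k')): buffer="tvkyqvkoglvkp" (len 13), cursors c1@3 c2@7 c3@12, authorship .11..22...33.
Authorship (.=original, N=cursor N): . 1 1 . . 2 2 . . . 3 3 .
Index 10: author = 3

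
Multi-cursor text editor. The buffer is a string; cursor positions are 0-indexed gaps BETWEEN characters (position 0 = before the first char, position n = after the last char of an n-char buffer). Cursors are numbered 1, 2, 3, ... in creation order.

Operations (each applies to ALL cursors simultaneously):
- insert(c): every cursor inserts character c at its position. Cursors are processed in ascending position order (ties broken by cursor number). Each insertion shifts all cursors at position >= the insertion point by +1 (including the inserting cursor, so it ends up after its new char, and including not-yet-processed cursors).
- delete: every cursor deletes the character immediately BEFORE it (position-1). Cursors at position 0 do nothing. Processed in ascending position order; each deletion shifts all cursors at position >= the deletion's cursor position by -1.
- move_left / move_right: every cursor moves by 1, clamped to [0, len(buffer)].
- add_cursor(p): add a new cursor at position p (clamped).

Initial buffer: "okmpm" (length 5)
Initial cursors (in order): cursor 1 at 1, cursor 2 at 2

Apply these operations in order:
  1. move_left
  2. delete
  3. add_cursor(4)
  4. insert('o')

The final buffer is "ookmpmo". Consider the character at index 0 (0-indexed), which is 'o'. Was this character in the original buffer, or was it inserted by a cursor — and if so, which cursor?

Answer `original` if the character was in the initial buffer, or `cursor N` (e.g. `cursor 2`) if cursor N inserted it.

After op 1 (move_left): buffer="okmpm" (len 5), cursors c1@0 c2@1, authorship .....
After op 2 (delete): buffer="kmpm" (len 4), cursors c1@0 c2@0, authorship ....
After op 3 (add_cursor(4)): buffer="kmpm" (len 4), cursors c1@0 c2@0 c3@4, authorship ....
After op 4 (insert('o')): buffer="ookmpmo" (len 7), cursors c1@2 c2@2 c3@7, authorship 12....3
Authorship (.=original, N=cursor N): 1 2 . . . . 3
Index 0: author = 1

Answer: cursor 1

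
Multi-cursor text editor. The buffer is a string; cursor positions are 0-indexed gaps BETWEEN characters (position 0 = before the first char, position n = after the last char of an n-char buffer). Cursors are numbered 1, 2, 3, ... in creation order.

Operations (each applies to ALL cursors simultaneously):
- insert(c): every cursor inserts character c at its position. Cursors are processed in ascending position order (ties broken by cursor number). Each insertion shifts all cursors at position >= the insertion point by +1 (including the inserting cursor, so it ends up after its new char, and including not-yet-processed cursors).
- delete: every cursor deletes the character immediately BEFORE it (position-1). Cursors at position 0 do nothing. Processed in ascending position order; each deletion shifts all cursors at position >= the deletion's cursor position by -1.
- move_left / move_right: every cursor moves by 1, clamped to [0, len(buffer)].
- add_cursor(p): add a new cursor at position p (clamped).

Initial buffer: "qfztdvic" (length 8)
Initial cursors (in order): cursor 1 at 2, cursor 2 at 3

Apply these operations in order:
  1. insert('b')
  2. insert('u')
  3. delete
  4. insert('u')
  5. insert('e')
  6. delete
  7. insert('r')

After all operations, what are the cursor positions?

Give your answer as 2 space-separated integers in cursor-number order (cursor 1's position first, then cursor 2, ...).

After op 1 (insert('b')): buffer="qfbzbtdvic" (len 10), cursors c1@3 c2@5, authorship ..1.2.....
After op 2 (insert('u')): buffer="qfbuzbutdvic" (len 12), cursors c1@4 c2@7, authorship ..11.22.....
After op 3 (delete): buffer="qfbzbtdvic" (len 10), cursors c1@3 c2@5, authorship ..1.2.....
After op 4 (insert('u')): buffer="qfbuzbutdvic" (len 12), cursors c1@4 c2@7, authorship ..11.22.....
After op 5 (insert('e')): buffer="qfbuezbuetdvic" (len 14), cursors c1@5 c2@9, authorship ..111.222.....
After op 6 (delete): buffer="qfbuzbutdvic" (len 12), cursors c1@4 c2@7, authorship ..11.22.....
After op 7 (insert('r')): buffer="qfburzburtdvic" (len 14), cursors c1@5 c2@9, authorship ..111.222.....

Answer: 5 9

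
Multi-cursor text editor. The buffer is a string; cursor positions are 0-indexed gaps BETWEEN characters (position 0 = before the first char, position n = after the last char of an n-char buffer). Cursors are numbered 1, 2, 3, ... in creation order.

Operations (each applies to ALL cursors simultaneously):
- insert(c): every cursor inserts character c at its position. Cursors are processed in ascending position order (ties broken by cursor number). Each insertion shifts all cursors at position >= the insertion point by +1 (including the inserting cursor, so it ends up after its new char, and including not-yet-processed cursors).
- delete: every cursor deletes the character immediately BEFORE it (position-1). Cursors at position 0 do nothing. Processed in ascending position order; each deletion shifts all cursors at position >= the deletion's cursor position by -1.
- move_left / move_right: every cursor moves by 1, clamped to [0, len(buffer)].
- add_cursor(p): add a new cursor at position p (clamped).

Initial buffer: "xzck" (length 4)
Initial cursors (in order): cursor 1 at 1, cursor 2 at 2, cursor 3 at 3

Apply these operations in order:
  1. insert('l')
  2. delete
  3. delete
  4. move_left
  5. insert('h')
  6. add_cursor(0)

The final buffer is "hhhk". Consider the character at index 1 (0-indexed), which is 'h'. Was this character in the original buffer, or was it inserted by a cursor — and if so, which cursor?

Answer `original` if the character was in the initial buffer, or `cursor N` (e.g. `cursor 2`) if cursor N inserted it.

Answer: cursor 2

Derivation:
After op 1 (insert('l')): buffer="xlzlclk" (len 7), cursors c1@2 c2@4 c3@6, authorship .1.2.3.
After op 2 (delete): buffer="xzck" (len 4), cursors c1@1 c2@2 c3@3, authorship ....
After op 3 (delete): buffer="k" (len 1), cursors c1@0 c2@0 c3@0, authorship .
After op 4 (move_left): buffer="k" (len 1), cursors c1@0 c2@0 c3@0, authorship .
After op 5 (insert('h')): buffer="hhhk" (len 4), cursors c1@3 c2@3 c3@3, authorship 123.
After op 6 (add_cursor(0)): buffer="hhhk" (len 4), cursors c4@0 c1@3 c2@3 c3@3, authorship 123.
Authorship (.=original, N=cursor N): 1 2 3 .
Index 1: author = 2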